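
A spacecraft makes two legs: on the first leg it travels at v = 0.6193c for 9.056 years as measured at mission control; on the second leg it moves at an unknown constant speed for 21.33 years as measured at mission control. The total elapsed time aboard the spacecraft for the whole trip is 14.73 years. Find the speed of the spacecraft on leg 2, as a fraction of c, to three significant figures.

β = 0.934

Leg 1: γ = 1/√(1 − 0.6193²) = 1/√0.6165 = 1.274; τ_1 = 9.056/1.274 = 7.110 years.
Leg 2: speed unknown; τ_2 = 21.33/γ_2.
Total proper time: 7.110 + τ_2 = 14.73, so τ_2 = 14.73 − 7.110 = 7.620 years.
γ_2 = 21.33/7.620 = 2.799; β = √(1 − 1/γ²) = √0.8724.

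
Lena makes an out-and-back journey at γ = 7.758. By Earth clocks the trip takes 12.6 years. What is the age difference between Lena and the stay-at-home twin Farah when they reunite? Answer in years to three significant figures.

Δt − τ = 11.0 years

γ = 7.758
Lena's elapsed proper time: τ = 12.6/7.758 = 1.624 years.
Age gap = Δt − τ = 12.6 − 1.624 years.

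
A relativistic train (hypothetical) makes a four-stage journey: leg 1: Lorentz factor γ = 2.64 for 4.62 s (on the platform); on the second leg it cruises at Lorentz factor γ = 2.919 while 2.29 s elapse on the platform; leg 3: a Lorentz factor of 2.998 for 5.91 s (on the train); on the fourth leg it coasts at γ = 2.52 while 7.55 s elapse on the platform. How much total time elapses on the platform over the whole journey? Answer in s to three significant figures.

Leg 1: 4.62 s is already measured on the platform.
Leg 2: 2.29 s is already measured on the platform.
Leg 3: γ = 2.998; Δt_3 = 2.998 × 5.91 = 17.72 s.
Leg 4: 7.55 s is already measured on the platform.
Total: 4.620 + 2.290 + 17.72 + 7.550 s.

Δt = 32.2 s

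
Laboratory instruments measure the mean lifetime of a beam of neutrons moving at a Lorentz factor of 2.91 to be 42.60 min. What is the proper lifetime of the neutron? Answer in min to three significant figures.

γ = 2.91
The lab-frame lifetime is the dilated interval; the proper lifetime is τ₀ = Δt/γ = 42.60/2.910 min.

τ₀ = 14.6 min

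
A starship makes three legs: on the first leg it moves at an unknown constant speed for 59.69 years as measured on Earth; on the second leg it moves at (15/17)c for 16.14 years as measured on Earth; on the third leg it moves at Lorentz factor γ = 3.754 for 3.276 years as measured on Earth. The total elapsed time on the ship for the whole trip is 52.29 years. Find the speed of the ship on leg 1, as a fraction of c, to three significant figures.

β = 0.679

Leg 1: speed unknown; τ_1 = 59.69/γ_1.
Leg 2: γ = 1/√(1 − (15/17)²) = 17/8 = 2.125; τ_2 = 16.14/2.125 = 7.595 years.
Leg 3: γ = 3.754; τ_3 = 3.276/3.754 = 0.8727 years.
Total proper time: τ_1 + 7.595 + 0.8727 = 52.29, so τ_1 = 52.29 − 8.468 = 43.82 years.
γ_1 = 59.69/43.82 = 1.362; β = √(1 − 1/γ²) = √0.4610.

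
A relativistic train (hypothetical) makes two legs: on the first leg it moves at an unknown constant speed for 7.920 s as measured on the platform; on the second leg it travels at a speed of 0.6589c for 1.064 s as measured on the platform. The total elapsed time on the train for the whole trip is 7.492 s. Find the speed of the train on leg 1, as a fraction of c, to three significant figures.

β = 0.535

Leg 1: speed unknown; τ_1 = 7.920/γ_1.
Leg 2: γ = 1/√(1 − 0.6589²) = 1/√0.5659 = 1.329; τ_2 = 1.064/1.329 = 0.8004 s.
Total proper time: τ_1 + 0.8004 = 7.492, so τ_1 = 7.492 − 0.8004 = 6.692 s.
γ_1 = 7.920/6.692 = 1.184; β = √(1 − 1/γ²) = √0.2861.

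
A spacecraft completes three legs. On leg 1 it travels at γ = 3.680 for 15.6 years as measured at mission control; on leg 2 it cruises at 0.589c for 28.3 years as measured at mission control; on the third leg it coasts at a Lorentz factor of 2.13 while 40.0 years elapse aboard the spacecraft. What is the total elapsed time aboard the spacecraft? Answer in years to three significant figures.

τ = 67.1 years

Leg 1: γ = 3.680; τ_1 = 15.6/3.680 = 4.239 years.
Leg 2: γ = 1/√(1 − 0.589²) = 1/√0.6531 = 1.237; τ_2 = 28.3/1.237 = 22.87 years.
Leg 3: 40.0 years is already measured aboard the spacecraft.
Total: 4.239 + 22.87 + 40.00 years.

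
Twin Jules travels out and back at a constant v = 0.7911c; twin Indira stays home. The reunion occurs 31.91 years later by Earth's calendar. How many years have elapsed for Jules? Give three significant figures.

τ = 19.5 years

γ = 1/√(1 − 0.7911²) = 1/√0.3742 = 1.635
Jules's clock measures proper time along the trip: τ = Δt/γ = 31.91/1.635 years.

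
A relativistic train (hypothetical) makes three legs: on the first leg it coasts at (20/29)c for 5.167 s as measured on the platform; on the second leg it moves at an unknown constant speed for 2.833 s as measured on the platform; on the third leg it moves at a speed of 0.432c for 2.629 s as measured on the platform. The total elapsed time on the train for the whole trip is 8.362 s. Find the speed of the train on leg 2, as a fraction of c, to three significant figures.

β = 0.608

Leg 1: γ = 1/√(1 − (20/29)²) = 29/21 ≈ 1.381; τ_1 = 5.167/1.381 = 3.742 s.
Leg 2: speed unknown; τ_2 = 2.833/γ_2.
Leg 3: γ = 1/√(1 − 0.432²) = 1/√0.8134 = 1.109; τ_3 = 2.629/1.109 = 2.371 s.
Total proper time: 3.742 + τ_2 + 2.371 = 8.362, so τ_2 = 8.362 − 6.113 = 2.249 s.
γ_2 = 2.833/2.249 = 1.259; β = √(1 − 1/γ²) = √0.3696.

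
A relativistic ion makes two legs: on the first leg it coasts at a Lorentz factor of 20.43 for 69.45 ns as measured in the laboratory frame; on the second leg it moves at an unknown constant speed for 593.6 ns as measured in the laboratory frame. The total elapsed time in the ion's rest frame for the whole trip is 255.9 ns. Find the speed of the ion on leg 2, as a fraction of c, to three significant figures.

β = 0.905

Leg 1: γ = 20.43; τ_1 = 69.45/20.43 = 3.399 ns.
Leg 2: speed unknown; τ_2 = 593.6/γ_2.
Total proper time: 3.399 + τ_2 = 255.9, so τ_2 = 255.9 − 3.399 = 252.5 ns.
γ_2 = 593.6/252.5 = 2.351; β = √(1 − 1/γ²) = √0.8191.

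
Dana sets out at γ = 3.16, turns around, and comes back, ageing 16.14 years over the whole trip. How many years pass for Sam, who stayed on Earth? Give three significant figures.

Δt = 51.0 years

γ = 3.16
Earth-frame duration is the dilated interval: Δt = γτ = 3.160 × 16.14 years.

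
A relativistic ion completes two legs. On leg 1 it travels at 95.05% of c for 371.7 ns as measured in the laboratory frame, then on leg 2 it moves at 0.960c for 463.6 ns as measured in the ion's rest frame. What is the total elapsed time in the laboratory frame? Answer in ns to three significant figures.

Leg 1: 371.7 ns is already measured in the laboratory frame.
Leg 2: γ = 1/√(1 − 0.960²) = 25/7 ≈ 3.571; Δt_2 = 3.571 × 463.6 = 1656 ns.
Total: 371.7 + 1656 ns.

Δt = 2030 ns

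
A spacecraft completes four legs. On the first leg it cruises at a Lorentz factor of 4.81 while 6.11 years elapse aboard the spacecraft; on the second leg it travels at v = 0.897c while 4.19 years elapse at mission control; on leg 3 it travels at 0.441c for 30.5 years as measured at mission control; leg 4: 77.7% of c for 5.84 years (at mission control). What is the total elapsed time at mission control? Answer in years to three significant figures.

Δt = 69.9 years

Leg 1: γ = 4.81; Δt_1 = 4.810 × 6.11 = 29.39 years.
Leg 2: 4.19 years is already measured at mission control.
Leg 3: 30.5 years is already measured at mission control.
Leg 4: 5.84 years is already measured at mission control.
Total: 29.39 + 4.190 + 30.50 + 5.840 years.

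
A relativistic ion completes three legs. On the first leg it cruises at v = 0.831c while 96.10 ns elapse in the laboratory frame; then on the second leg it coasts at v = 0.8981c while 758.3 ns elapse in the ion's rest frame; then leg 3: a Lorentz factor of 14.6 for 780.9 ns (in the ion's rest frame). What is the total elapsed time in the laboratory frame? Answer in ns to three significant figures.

Δt = 1.32×10⁴ ns

Leg 1: 96.10 ns is already measured in the laboratory frame.
Leg 2: γ = 1/√(1 − 0.8981²) = 1/√0.1934 = 2.274; Δt_2 = 2.274 × 758.3 = 1724 ns.
Leg 3: γ = 14.6; Δt_3 = 14.60 × 780.9 = 1.140×10⁴ ns.
Total: 96.10 + 1724 + 1.140×10⁴ ns.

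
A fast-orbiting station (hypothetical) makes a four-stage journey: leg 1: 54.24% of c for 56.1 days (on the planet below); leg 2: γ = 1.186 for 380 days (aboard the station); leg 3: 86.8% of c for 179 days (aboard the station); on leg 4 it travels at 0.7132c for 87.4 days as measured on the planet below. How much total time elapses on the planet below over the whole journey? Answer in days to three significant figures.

Δt = 955 days

Leg 1: 56.1 days is already measured on the planet below.
Leg 2: γ = 1.186; Δt_2 = 1.186 × 380 = 450.7 days.
Leg 3: β = 0.868; γ = 1/√(1 − 0.868²) = 1/√0.2466 = 2.014; Δt_3 = 2.014 × 179 = 360.5 days.
Leg 4: 87.4 days is already measured on the planet below.
Total: 56.10 + 450.7 + 360.5 + 87.40 days.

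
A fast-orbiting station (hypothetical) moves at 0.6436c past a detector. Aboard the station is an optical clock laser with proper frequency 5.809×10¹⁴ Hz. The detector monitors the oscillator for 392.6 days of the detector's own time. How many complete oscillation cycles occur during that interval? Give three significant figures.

γ = 1/√(1 − 0.6436²) = 1/√0.5858 = 1.307
During 392.6 days of lab time, the oscillator's proper time advances by τ = Δt/γ = 392.6/1.307 = 300.5 days = 2.596×10⁷ s.
N = f × τ = 5.809×10¹⁴ × 2.596×10⁷ = 1.508×10²².

N = 1.51×10²²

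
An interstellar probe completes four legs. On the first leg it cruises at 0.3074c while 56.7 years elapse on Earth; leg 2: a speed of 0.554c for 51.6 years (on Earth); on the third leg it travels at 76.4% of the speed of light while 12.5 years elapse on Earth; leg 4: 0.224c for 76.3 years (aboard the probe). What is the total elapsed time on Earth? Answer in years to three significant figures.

Δt = 199 years

Leg 1: 56.7 years is already measured on Earth.
Leg 2: 51.6 years is already measured on Earth.
Leg 3: 12.5 years is already measured on Earth.
Leg 4: γ = 1/√(1 − 0.224²) = 1/√0.9498 = 1.026; Δt_4 = 1.026 × 76.3 = 78.29 years.
Total: 56.70 + 51.60 + 12.50 + 78.29 years.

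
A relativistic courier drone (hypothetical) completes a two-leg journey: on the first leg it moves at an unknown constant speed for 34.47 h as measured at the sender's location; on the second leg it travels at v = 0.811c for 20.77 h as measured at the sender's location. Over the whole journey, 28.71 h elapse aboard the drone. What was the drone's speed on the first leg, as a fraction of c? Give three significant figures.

Leg 1: speed unknown; τ_1 = 34.47/γ_1.
Leg 2: γ = 1/√(1 − 0.811²) = 1/√0.3423 = 1.709; τ_2 = 20.77/1.709 = 12.15 h.
Total proper time: τ_1 + 12.15 = 28.71, so τ_1 = 28.71 − 12.15 = 16.56 h.
γ_1 = 34.47/16.56 = 2.082; β = √(1 − 1/γ²) = √0.7692.

β = 0.877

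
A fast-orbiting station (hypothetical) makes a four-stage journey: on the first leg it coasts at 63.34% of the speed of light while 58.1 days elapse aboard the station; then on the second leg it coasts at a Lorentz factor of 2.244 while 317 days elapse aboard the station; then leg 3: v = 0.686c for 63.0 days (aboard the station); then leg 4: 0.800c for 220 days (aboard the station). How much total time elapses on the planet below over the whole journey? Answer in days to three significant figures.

Δt = 1240 days

Leg 1: β = 0.6334; γ = 1/√(1 − 0.6334²) = 1/√0.5988 = 1.292; Δt_1 = 1.292 × 58.1 = 75.08 days.
Leg 2: γ = 2.244; Δt_2 = 2.244 × 317 = 711.3 days.
Leg 3: γ = 1/√(1 − 0.686²) = 1/√0.5294 = 1.374; Δt_3 = 1.374 × 63.0 = 86.59 days.
Leg 4: γ = 1/√(1 − 0.800²) = 5/3 ≈ 1.667; Δt_4 = 1.667 × 220 = 366.7 days.
Total: 75.08 + 711.3 + 86.59 + 366.7 days.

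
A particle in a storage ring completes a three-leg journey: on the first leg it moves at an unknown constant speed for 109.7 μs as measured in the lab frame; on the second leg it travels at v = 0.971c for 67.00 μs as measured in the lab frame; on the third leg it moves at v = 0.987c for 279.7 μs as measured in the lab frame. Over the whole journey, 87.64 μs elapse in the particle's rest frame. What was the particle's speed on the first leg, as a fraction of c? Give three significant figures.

β = 0.970

Leg 1: speed unknown; τ_1 = 109.7/γ_1.
Leg 2: γ = 1/√(1 − 0.971²) = 1/√0.05716 = 4.183; τ_2 = 67.00/4.183 = 16.02 μs.
Leg 3: γ = 1/√(1 − 0.987²) = 1/√0.02583 = 6.222; τ_3 = 279.7/6.222 = 44.95 μs.
Total proper time: τ_1 + 16.02 + 44.95 = 87.64, so τ_1 = 87.64 − 60.97 = 26.67 μs.
γ_1 = 109.7/26.67 = 4.114; β = √(1 − 1/γ²) = √0.9409.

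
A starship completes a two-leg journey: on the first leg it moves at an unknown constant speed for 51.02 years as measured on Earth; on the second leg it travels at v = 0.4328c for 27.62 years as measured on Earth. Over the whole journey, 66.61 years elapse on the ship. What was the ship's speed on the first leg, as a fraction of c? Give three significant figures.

β = 0.576

Leg 1: speed unknown; τ_1 = 51.02/γ_1.
Leg 2: γ = 1/√(1 − 0.4328²) = 1/√0.8127 = 1.109; τ_2 = 27.62/1.109 = 24.90 years.
Total proper time: τ_1 + 24.90 = 66.61, so τ_1 = 66.61 − 24.90 = 41.71 years.
γ_1 = 51.02/41.71 = 1.223; β = √(1 − 1/γ²) = √0.3316.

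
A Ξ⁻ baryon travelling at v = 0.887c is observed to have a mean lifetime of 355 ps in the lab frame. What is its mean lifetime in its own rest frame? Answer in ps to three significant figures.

τ₀ = 164 ps

γ = 1/√(1 − 0.887²) = 1/√0.2132 = 2.166
The lab-frame lifetime is the dilated interval; the proper lifetime is τ₀ = Δt/γ = 355/2.166 ps.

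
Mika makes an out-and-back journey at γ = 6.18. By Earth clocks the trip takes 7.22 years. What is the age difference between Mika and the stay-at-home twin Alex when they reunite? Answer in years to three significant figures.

Δt − τ = 6.05 years

γ = 6.18
Mika's elapsed proper time: τ = 7.22/6.180 = 1.168 years.
Age gap = Δt − τ = 7.22 − 1.168 years.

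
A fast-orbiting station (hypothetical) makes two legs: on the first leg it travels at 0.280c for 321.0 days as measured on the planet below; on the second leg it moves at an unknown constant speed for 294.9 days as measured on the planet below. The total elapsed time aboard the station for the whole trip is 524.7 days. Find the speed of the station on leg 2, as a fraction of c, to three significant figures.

Leg 1: γ = 1/√(1 − 0.280²) = 25/24 ≈ 1.042; τ_1 = 321.0/1.042 = 308.2 days.
Leg 2: speed unknown; τ_2 = 294.9/γ_2.
Total proper time: 308.2 + τ_2 = 524.7, so τ_2 = 524.7 − 308.2 = 216.5 days.
γ_2 = 294.9/216.5 = 1.362; β = √(1 − 1/γ²) = √0.4608.

β = 0.679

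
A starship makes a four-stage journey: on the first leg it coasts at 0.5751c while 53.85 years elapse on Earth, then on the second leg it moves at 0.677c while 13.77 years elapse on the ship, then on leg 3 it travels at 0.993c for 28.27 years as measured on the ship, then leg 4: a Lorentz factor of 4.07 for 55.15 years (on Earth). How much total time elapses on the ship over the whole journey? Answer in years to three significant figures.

Leg 1: γ = 1/√(1 − 0.5751²) = 1/√0.6693 = 1.222; τ_1 = 53.85/1.222 = 44.05 years.
Leg 2: 13.77 years is already measured on the ship.
Leg 3: 28.27 years is already measured on the ship.
Leg 4: γ = 4.07; τ_4 = 55.15/4.070 = 13.55 years.
Total: 44.05 + 13.77 + 28.27 + 13.55 years.

τ = 99.6 years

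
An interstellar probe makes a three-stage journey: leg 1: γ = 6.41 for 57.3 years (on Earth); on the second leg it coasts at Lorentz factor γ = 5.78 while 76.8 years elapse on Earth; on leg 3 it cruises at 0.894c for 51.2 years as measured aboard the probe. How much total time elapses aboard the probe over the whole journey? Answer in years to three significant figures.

Leg 1: γ = 6.41; τ_1 = 57.3/6.410 = 8.939 years.
Leg 2: γ = 5.78; τ_2 = 76.8/5.780 = 13.29 years.
Leg 3: 51.2 years is already measured aboard the probe.
Total: 8.939 + 13.29 + 51.20 years.

τ = 73.4 years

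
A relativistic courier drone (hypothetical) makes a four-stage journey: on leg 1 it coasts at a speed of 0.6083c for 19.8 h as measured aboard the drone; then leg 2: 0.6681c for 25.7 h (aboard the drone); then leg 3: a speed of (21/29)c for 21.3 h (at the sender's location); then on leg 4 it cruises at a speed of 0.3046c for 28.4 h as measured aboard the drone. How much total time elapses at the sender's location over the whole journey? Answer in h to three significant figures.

Leg 1: γ = 1/√(1 − 0.6083²) = 1/√0.6300 = 1.260; Δt_1 = 1.260 × 19.8 = 24.95 h.
Leg 2: γ = 1/√(1 − 0.6681²) = 1/√0.5536 = 1.344; Δt_2 = 1.344 × 25.7 = 34.54 h.
Leg 3: 21.3 h is already measured at the sender's location.
Leg 4: γ = 1/√(1 − 0.3046²) = 1/√0.9072 = 1.050; Δt_4 = 1.050 × 28.4 = 29.82 h.
Total: 24.95 + 34.54 + 21.30 + 29.82 h.

Δt = 111 h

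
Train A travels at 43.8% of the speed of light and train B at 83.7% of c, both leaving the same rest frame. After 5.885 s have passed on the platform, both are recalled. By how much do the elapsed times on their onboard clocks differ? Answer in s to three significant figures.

|τ_A − τ_B| = 2.07 s

A: β = 0.438; γ = 1/√(1 − 0.438²) = 1/√0.8082 = 1.112; τ_A = 5.885/1.112 = 5.290 s.
B: β = 0.837; γ = 1/√(1 − 0.837²) = 1/√0.2994 = 1.827; τ_B = 5.885/1.827 = 3.220 s.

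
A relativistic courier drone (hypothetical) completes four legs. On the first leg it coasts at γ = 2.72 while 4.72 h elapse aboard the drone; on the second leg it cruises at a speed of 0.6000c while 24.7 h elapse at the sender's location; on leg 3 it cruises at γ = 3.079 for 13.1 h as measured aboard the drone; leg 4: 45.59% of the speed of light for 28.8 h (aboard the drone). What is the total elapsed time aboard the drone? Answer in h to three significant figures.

Leg 1: 4.72 h is already measured aboard the drone.
Leg 2: γ = 1/√(1 − 0.6000²) = 1/√0.6400 = 1.250; τ_2 = 24.7/1.250 = 19.76 h.
Leg 3: 13.1 h is already measured aboard the drone.
Leg 4: 28.8 h is already measured aboard the drone.
Total: 4.720 + 19.76 + 13.10 + 28.80 h.

τ = 66.4 h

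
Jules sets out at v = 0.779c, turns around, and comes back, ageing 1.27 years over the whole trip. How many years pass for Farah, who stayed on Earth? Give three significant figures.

γ = 1/√(1 − 0.779²) = 1/√0.3932 = 1.595
Earth-frame duration is the dilated interval: Δt = γτ = 1.595 × 1.27 years.

Δt = 2.03 years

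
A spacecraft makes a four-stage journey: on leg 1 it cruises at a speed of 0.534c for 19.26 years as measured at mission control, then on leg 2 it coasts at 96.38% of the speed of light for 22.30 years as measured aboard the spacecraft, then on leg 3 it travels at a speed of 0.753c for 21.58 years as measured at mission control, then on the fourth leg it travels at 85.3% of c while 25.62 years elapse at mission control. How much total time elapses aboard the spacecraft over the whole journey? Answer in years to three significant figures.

Leg 1: γ = 1/√(1 − 0.534²) = 1/√0.7148 = 1.183; τ_1 = 19.26/1.183 = 16.28 years.
Leg 2: 22.30 years is already measured aboard the spacecraft.
Leg 3: γ = 1/√(1 − 0.753²) = 1/√0.4330 = 1.520; τ_3 = 21.58/1.520 = 14.20 years.
Leg 4: β = 0.853; γ = 1/√(1 − 0.853²) = 1/√0.2724 = 1.916; τ_4 = 25.62/1.916 = 13.37 years.
Total: 16.28 + 22.30 + 14.20 + 13.37 years.

τ = 66.2 years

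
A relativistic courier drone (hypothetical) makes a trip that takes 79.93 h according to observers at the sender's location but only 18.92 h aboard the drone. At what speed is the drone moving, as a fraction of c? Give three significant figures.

The proper time is measured aboard the drone (both events occur at the drone's location); Δt is measured at the sender's location. γ = Δt/τ = 79.93/18.92 = 4.225.
β = √(1 − 1/γ²) = √(1 − 0.05603) = √0.9440

v = 0.972c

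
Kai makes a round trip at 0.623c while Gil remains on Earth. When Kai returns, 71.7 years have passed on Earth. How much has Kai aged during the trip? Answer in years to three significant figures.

γ = 1/√(1 − 0.623²) = 1/√0.6119 = 1.278
Kai's clock measures proper time along the trip: τ = Δt/γ = 71.7/1.278 years.

τ = 56.1 years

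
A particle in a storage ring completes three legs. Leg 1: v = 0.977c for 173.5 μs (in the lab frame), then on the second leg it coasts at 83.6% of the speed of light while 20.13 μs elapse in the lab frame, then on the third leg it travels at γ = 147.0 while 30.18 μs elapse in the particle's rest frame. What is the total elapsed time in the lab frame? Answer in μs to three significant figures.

Δt = 4630 μs

Leg 1: 173.5 μs is already measured in the lab frame.
Leg 2: 20.13 μs is already measured in the lab frame.
Leg 3: γ = 147.0; Δt_3 = 147.0 × 30.18 = 4436 μs.
Total: 173.5 + 20.13 + 4436 μs.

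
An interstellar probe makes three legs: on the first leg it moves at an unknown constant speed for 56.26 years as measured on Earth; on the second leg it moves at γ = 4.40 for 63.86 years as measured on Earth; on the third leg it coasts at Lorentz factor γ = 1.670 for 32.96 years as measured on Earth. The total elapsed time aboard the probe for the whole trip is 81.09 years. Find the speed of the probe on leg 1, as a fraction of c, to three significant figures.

β = 0.554

Leg 1: speed unknown; τ_1 = 56.26/γ_1.
Leg 2: γ = 4.40; τ_2 = 63.86/4.400 = 14.51 years.
Leg 3: γ = 1.670; τ_3 = 32.96/1.670 = 19.74 years.
Total proper time: τ_1 + 14.51 + 19.74 = 81.09, so τ_1 = 81.09 − 34.25 = 46.84 years.
γ_1 = 56.26/46.84 = 1.201; β = √(1 − 1/γ²) = √0.3068.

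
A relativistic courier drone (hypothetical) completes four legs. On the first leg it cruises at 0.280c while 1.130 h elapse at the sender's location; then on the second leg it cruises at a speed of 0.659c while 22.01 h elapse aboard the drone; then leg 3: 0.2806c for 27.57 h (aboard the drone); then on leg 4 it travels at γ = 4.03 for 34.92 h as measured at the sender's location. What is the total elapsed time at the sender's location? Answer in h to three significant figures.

Leg 1: 1.130 h is already measured at the sender's location.
Leg 2: γ = 1/√(1 − 0.659²) = 1/√0.5657 = 1.330; Δt_2 = 1.330 × 22.01 = 29.26 h.
Leg 3: γ = 1/√(1 − 0.2806²) = 1/√0.9213 = 1.042; Δt_3 = 1.042 × 27.57 = 28.72 h.
Leg 4: 34.92 h is already measured at the sender's location.
Total: 1.130 + 29.26 + 28.72 + 34.92 h.

Δt = 94.0 h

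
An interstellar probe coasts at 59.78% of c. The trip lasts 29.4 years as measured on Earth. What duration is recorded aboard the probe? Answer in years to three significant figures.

β = 0.5978; γ = 1/√(1 − 0.5978²) = 1/√0.6426 = 1.247
The interval measured on Earth is the dilated one; the clock aboard the probe measures the proper time τ = Δt/γ = 29.4/1.247 years.

τ = 23.6 years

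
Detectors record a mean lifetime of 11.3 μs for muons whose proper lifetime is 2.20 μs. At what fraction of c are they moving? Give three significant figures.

γ = Δt/τ₀ = 11.3/2.20 = 5.136
β = √(1 − 1/γ²) = √(1 − 0.03790) = √0.9621

β = 0.981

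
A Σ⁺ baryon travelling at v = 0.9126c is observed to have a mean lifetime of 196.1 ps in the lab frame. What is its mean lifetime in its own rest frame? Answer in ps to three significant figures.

γ = 1/√(1 − 0.9126²) = 1/√0.1672 = 2.446
The lab-frame lifetime is the dilated interval; the proper lifetime is τ₀ = Δt/γ = 196.1/2.446 ps.

τ₀ = 80.2 ps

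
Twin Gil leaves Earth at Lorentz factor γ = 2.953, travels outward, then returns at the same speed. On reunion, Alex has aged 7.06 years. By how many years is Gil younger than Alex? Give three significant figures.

γ = 2.953
Gil's elapsed proper time: τ = 7.06/2.953 = 2.391 years.
Age gap = Δt − τ = 7.06 − 2.391 years.

Δt − τ = 4.67 years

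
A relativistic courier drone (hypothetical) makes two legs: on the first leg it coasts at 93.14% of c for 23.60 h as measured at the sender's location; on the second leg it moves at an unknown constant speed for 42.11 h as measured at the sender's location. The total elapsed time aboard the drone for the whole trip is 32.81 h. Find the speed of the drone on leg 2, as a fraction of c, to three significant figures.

Leg 1: β = 0.9314; γ = 1/√(1 − 0.9314²) = 1/√0.1325 = 2.747; τ_1 = 23.60/2.747 = 8.590 h.
Leg 2: speed unknown; τ_2 = 42.11/γ_2.
Total proper time: 8.590 + τ_2 = 32.81, so τ_2 = 32.81 − 8.590 = 24.22 h.
γ_2 = 42.11/24.22 = 1.739; β = √(1 − 1/γ²) = √0.6692.

β = 0.818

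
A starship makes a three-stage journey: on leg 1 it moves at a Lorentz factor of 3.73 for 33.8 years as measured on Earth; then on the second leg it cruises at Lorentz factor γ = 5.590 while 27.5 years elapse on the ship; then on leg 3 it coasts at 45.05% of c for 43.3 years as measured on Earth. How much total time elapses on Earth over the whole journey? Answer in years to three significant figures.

Δt = 231 years

Leg 1: 33.8 years is already measured on Earth.
Leg 2: γ = 5.590; Δt_2 = 5.590 × 27.5 = 153.7 years.
Leg 3: 43.3 years is already measured on Earth.
Total: 33.80 + 153.7 + 43.30 years.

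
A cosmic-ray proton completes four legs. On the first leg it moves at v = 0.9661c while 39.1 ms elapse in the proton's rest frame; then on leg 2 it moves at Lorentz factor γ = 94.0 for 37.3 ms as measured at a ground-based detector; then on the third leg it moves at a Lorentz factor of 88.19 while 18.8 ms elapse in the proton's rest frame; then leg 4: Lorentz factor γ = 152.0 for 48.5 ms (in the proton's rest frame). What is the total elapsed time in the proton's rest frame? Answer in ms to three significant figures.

Leg 1: 39.1 ms is already measured in the proton's rest frame.
Leg 2: γ = 94.0; τ_2 = 37.3/94.00 = 0.3968 ms.
Leg 3: 18.8 ms is already measured in the proton's rest frame.
Leg 4: 48.5 ms is already measured in the proton's rest frame.
Total: 39.10 + 0.3968 + 18.80 + 48.50 ms.

τ = 107 ms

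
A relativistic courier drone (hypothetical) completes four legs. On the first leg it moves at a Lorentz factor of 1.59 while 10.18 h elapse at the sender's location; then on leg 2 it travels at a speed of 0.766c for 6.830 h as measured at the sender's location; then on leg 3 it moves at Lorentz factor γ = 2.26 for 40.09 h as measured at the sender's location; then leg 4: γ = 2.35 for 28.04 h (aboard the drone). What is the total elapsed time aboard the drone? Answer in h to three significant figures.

Leg 1: γ = 1.59; τ_1 = 10.18/1.590 = 6.403 h.
Leg 2: γ = 1/√(1 − 0.766²) = 1/√0.4132 = 1.556; τ_2 = 6.830/1.556 = 4.391 h.
Leg 3: γ = 2.26; τ_3 = 40.09/2.260 = 17.74 h.
Leg 4: 28.04 h is already measured aboard the drone.
Total: 6.403 + 4.391 + 17.74 + 28.04 h.

τ = 56.6 h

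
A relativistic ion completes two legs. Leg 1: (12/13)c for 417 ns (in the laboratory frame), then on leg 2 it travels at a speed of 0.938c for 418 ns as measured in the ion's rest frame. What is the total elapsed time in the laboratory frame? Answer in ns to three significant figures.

Δt = 1620 ns

Leg 1: 417 ns is already measured in the laboratory frame.
Leg 2: γ = 1/√(1 − 0.938²) = 1/√0.1202 = 2.885; Δt_2 = 2.885 × 418 = 1206 ns.
Total: 417.0 + 1206 ns.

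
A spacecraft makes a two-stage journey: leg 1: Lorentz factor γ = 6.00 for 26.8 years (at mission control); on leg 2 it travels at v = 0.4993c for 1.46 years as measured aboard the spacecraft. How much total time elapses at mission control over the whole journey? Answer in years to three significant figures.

Leg 1: 26.8 years is already measured at mission control.
Leg 2: γ = 1/√(1 − 0.4993²) = 1/√0.7507 = 1.154; Δt_2 = 1.154 × 1.46 = 1.685 years.
Total: 26.80 + 1.685 years.

Δt = 28.5 years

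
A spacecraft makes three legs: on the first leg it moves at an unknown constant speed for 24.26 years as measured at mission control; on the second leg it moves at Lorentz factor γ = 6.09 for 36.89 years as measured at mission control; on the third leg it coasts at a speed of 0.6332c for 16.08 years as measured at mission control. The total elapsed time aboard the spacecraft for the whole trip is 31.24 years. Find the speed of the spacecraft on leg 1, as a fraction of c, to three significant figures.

β = 0.851

Leg 1: speed unknown; τ_1 = 24.26/γ_1.
Leg 2: γ = 6.09; τ_2 = 36.89/6.090 = 6.057 years.
Leg 3: γ = 1/√(1 − 0.6332²) = 1/√0.5991 = 1.292; τ_3 = 16.08/1.292 = 12.45 years.
Total proper time: τ_1 + 6.057 + 12.45 = 31.24, so τ_1 = 31.24 − 18.50 = 12.74 years.
γ_1 = 24.26/12.74 = 1.905; β = √(1 − 1/γ²) = √0.7244.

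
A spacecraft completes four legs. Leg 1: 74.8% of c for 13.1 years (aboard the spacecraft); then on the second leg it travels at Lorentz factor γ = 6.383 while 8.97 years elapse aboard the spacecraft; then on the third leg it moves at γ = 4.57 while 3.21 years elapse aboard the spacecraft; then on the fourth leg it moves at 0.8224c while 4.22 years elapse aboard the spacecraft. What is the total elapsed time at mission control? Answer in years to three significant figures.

Leg 1: β = 0.748; γ = 1/√(1 − 0.748²) = 1/√0.4405 = 1.507; Δt_1 = 1.507 × 13.1 = 19.74 years.
Leg 2: γ = 6.383; Δt_2 = 6.383 × 8.97 = 57.26 years.
Leg 3: γ = 4.57; Δt_3 = 4.570 × 3.21 = 14.67 years.
Leg 4: γ = 1/√(1 − 0.8224²) = 1/√0.3237 = 1.758; Δt_4 = 1.758 × 4.22 = 7.418 years.
Total: 19.74 + 57.26 + 14.67 + 7.418 years.

Δt = 99.1 years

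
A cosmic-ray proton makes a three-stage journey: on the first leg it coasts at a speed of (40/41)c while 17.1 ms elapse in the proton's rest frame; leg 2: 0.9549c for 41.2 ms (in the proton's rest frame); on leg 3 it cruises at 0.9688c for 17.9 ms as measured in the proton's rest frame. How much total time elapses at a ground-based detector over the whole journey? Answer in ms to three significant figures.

Δt = 289 ms

Leg 1: γ = 1/√(1 − (40/41)²) = 41/9 ≈ 4.556; Δt_1 = 4.556 × 17.1 = 77.90 ms.
Leg 2: γ = 1/√(1 − 0.9549²) = 1/√0.08817 = 3.368; Δt_2 = 3.368 × 41.2 = 138.8 ms.
Leg 3: γ = 1/√(1 − 0.9688²) = 1/√0.06143 = 4.035; Δt_3 = 4.035 × 17.9 = 72.22 ms.
Total: 77.90 + 138.8 + 72.22 ms.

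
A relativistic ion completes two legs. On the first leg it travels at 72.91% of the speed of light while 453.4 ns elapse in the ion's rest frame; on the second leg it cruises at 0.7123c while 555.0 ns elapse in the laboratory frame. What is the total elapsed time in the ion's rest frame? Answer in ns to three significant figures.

τ = 843 ns

Leg 1: 453.4 ns is already measured in the ion's rest frame.
Leg 2: γ = 1/√(1 − 0.7123²) = 1/√0.4926 = 1.425; τ_2 = 555.0/1.425 = 389.5 ns.
Total: 453.4 + 389.5 ns.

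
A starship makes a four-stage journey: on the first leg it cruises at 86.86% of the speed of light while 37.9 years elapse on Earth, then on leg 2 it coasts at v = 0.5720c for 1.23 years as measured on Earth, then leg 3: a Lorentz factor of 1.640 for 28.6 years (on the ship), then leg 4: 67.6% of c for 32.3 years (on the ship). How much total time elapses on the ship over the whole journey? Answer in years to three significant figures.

τ = 80.7 years

Leg 1: β = 0.8686; γ = 1/√(1 − 0.8686²) = 1/√0.2455 = 2.018; τ_1 = 37.9/2.018 = 18.78 years.
Leg 2: γ = 1/√(1 − 0.5720²) = 1/√0.6728 = 1.219; τ_2 = 1.23/1.219 = 1.009 years.
Leg 3: 28.6 years is already measured on the ship.
Leg 4: 32.3 years is already measured on the ship.
Total: 18.78 + 1.009 + 28.60 + 32.30 years.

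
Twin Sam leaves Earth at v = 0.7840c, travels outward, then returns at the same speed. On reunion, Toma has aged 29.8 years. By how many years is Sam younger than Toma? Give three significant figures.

Δt − τ = 11.3 years

γ = 1/√(1 − 0.7840²) = 1/√0.3853 = 1.611
Sam's elapsed proper time: τ = 29.8/1.611 = 18.50 years.
Age gap = Δt − τ = 29.8 − 18.50 years.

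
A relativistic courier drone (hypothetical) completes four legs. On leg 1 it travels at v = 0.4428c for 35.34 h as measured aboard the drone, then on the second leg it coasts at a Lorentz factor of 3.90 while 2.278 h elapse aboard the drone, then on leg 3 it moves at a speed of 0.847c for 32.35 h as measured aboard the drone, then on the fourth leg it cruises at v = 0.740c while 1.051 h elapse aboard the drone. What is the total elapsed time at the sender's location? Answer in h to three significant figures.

Δt = 111 h

Leg 1: γ = 1/√(1 − 0.4428²) = 1/√0.8039 = 1.115; Δt_1 = 1.115 × 35.34 = 39.41 h.
Leg 2: γ = 3.90; Δt_2 = 3.900 × 2.278 = 8.884 h.
Leg 3: γ = 1/√(1 − 0.847²) = 1/√0.2826 = 1.881; Δt_3 = 1.881 × 32.35 = 60.85 h.
Leg 4: γ = 1/√(1 − 0.740²) = 1/√0.4524 = 1.487; Δt_4 = 1.487 × 1.051 = 1.563 h.
Total: 39.41 + 8.884 + 60.85 + 1.563 h.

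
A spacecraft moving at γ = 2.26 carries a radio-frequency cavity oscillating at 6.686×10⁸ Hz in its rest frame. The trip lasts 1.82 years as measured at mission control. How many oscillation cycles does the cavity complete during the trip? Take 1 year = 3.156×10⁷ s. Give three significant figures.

γ = 2.26
The oscillator's own cycle count is N = f × τ where τ is the proper time aboard the spacecraft. τ = Δt/γ = 1.82/2.260 = 0.8053 years = 2.542×10⁷ s.
N = 6.686×10⁸ × 2.542×10⁷ = 1.699×10¹⁶.

N = 1.70×10¹⁶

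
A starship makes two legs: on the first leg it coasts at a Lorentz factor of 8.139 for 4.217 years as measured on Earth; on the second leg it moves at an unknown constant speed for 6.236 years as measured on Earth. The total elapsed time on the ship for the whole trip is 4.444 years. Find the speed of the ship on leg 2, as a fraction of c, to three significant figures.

β = 0.777

Leg 1: γ = 8.139; τ_1 = 4.217/8.139 = 0.5181 years.
Leg 2: speed unknown; τ_2 = 6.236/γ_2.
Total proper time: 0.5181 + τ_2 = 4.444, so τ_2 = 4.444 − 0.5181 = 3.926 years.
γ_2 = 6.236/3.926 = 1.588; β = √(1 − 1/γ²) = √0.6037.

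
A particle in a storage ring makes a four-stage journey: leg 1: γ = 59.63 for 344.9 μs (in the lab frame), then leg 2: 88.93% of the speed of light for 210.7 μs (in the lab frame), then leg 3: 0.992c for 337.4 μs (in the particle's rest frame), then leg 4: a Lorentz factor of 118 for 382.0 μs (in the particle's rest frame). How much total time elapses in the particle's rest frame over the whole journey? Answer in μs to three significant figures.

Leg 1: γ = 59.63; τ_1 = 344.9/59.63 = 5.784 μs.
Leg 2: β = 0.8893; γ = 1/√(1 − 0.8893²) = 1/√0.2091 = 2.187; τ_2 = 210.7/2.187 = 96.36 μs.
Leg 3: 337.4 μs is already measured in the particle's rest frame.
Leg 4: 382.0 μs is already measured in the particle's rest frame.
Total: 5.784 + 96.36 + 337.4 + 382.0 μs.

τ = 822 μs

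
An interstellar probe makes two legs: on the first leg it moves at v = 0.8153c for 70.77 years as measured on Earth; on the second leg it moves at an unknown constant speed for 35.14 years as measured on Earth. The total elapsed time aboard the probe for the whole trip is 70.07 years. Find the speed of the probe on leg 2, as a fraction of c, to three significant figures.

Leg 1: γ = 1/√(1 − 0.8153²) = 1/√0.3353 = 1.727; τ_1 = 70.77/1.727 = 40.98 years.
Leg 2: speed unknown; τ_2 = 35.14/γ_2.
Total proper time: 40.98 + τ_2 = 70.07, so τ_2 = 70.07 − 40.98 = 29.09 years.
γ_2 = 35.14/29.09 = 1.208; β = √(1 − 1/γ²) = √0.3146.

β = 0.561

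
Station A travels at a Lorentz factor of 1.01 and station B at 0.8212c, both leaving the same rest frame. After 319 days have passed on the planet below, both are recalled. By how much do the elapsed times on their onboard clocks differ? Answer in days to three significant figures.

|τ_A − τ_B| = 134 days

A: γ = 1.01; τ_A = 319/1.010 = 315.8 days.
B: γ = 1/√(1 − 0.8212²) = 1/√0.3256 = 1.752; τ_B = 319/1.752 = 182.0 days.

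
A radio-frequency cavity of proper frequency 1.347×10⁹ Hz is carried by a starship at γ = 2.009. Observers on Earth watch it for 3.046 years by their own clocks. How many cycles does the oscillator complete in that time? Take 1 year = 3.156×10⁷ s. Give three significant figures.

N = 6.45×10¹⁶

γ = 2.009
During 3.046 years of lab time, the oscillator's proper time advances by τ = Δt/γ = 3.046/2.009 = 1.516 years = 4.785×10⁷ s.
N = f × τ = 1.347×10⁹ × 4.785×10⁷ = 6.445×10¹⁶.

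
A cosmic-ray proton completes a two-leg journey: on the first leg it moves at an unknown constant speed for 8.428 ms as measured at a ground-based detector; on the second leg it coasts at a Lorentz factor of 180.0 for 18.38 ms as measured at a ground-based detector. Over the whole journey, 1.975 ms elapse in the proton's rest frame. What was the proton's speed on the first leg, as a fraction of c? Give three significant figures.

β = 0.975

Leg 1: speed unknown; τ_1 = 8.428/γ_1.
Leg 2: γ = 180.0; τ_2 = 18.38/180.0 = 0.1021 ms.
Total proper time: τ_1 + 0.1021 = 1.975, so τ_1 = 1.975 − 0.1021 = 1.873 ms.
γ_1 = 8.428/1.873 = 4.500; β = √(1 − 1/γ²) = √0.9506.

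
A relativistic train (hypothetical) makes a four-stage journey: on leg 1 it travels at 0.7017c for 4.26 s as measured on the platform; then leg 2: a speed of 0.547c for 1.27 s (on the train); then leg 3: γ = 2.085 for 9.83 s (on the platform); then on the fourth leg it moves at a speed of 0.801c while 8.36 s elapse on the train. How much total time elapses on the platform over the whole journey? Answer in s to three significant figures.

Δt = 29.6 s

Leg 1: 4.26 s is already measured on the platform.
Leg 2: γ = 1/√(1 − 0.547²) = 1/√0.7008 = 1.195; Δt_2 = 1.195 × 1.27 = 1.517 s.
Leg 3: 9.83 s is already measured on the platform.
Leg 4: γ = 1/√(1 − 0.801²) = 1/√0.3584 = 1.670; Δt_4 = 1.670 × 8.36 = 13.96 s.
Total: 4.260 + 1.517 + 9.830 + 13.96 s.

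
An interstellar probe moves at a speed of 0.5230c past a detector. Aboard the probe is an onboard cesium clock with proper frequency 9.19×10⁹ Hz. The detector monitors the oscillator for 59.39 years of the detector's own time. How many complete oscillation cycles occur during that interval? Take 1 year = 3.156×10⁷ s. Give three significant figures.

N = 1.47×10¹⁹

γ = 1/√(1 − 0.5230²) = 1/√0.7265 = 1.173
During 59.39 years of lab time, the oscillator's proper time advances by τ = Δt/γ = 59.39/1.173 = 50.62 years = 1.598×10⁹ s.
N = f × τ = 9.19×10⁹ × 1.598×10⁹ = 1.468×10¹⁹.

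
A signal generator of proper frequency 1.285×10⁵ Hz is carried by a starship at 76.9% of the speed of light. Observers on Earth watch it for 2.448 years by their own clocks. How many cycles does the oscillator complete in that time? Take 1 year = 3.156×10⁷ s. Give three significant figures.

β = 0.769; γ = 1/√(1 − 0.769²) = 1/√0.4086 = 1.564
During 2.448 years of lab time, the oscillator's proper time advances by τ = Δt/γ = 2.448/1.564 = 1.565 years = 4.939×10⁷ s.
N = f × τ = 1.285×10⁵ × 4.939×10⁷ = 6.346×10¹².

N = 6.35×10¹²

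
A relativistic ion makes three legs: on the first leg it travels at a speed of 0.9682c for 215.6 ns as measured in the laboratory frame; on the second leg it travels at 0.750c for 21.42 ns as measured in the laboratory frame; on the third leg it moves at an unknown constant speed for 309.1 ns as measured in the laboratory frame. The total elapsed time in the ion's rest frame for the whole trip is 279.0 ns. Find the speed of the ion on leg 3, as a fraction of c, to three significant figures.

Leg 1: γ = 1/√(1 − 0.9682²) = 1/√0.06259 = 3.997; τ_1 = 215.6/3.997 = 53.94 ns.
Leg 2: γ = 1/√(1 − 0.750²) = 1/√0.4375 = 1.512; τ_2 = 21.42/1.512 = 14.17 ns.
Leg 3: speed unknown; τ_3 = 309.1/γ_3.
Total proper time: 53.94 + 14.17 + τ_3 = 279.0, so τ_3 = 279.0 − 68.11 = 210.9 ns.
γ_3 = 309.1/210.9 = 1.466; β = √(1 − 1/γ²) = √0.5345.

β = 0.731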